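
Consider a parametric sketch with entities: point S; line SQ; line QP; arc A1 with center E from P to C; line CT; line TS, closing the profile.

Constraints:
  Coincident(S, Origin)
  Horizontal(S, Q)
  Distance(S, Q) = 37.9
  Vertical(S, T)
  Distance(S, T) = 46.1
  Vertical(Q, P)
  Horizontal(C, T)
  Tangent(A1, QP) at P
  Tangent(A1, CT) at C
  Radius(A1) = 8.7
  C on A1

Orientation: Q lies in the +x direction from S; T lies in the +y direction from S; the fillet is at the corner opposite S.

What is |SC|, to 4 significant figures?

54.57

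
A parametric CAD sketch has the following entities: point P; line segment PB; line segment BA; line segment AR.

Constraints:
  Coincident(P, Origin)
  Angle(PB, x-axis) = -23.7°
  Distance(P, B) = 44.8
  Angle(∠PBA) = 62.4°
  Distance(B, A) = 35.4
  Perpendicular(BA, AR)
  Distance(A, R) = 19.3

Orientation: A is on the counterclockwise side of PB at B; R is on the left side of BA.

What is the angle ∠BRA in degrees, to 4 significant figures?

61.40°

∠PBA = 62.4°, so BA runs at -23.7° + (180° − 62.4°) = 93.90° from the x-axis; with |BA| = 35.4, A = B + 35.4·(cos 93.90°, sin 93.90°) = (38.61, 17.31). The perpendicularity gives AR at right angles to BA; with |AR| = 19.3 on the left of BA, R = A + 19.3·(-0.9977, -0.06802) = (19.36, 16.00). Then cos ∠BRA = RB·RA / (|RB||RA|), giving 61.40°.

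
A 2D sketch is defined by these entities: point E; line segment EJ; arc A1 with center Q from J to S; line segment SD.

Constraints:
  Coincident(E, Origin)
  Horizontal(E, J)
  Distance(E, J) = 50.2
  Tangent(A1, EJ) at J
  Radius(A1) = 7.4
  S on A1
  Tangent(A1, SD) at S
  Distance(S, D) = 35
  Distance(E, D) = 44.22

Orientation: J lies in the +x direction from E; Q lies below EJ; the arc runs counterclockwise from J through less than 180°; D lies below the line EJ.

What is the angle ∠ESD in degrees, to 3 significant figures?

67.2°

E is at the origin; E and J share the same y with |EJ| = 50.2 and J on the +x side, so J = (50.2, 0.00). Since A1 is tangent to EJ there, QJ ⟂ EJ, so Q = J + (0, -7.4) = (50.2, -7.40). Since QS ⟂ SD (tangency), |QD| = √(7.4² + 35.0²) = 35.8 regardless of where S sits on A1. So D lies on both circle(E, 44.22) and circle(Q, 35.8); the below-EJ intersection is D = (27.2, -34.8). S is the foot of the tangent from D: S = (43.7, -3.93).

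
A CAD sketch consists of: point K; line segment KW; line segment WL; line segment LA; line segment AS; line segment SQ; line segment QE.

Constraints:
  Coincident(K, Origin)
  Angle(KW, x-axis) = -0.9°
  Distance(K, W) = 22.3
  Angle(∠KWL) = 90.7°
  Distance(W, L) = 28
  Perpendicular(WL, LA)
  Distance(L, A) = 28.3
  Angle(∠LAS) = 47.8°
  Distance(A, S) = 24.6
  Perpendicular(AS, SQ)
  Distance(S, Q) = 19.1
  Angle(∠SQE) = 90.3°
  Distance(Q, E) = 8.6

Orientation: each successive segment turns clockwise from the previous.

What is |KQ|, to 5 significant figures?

33.647

K is at the origin; KW runs at -0.9° with length 22.3, so W = (22.297, -0.35027). ∠KWL = 90.7° gives WL at -90.200° from the x-axis; with |WL| = 28.0, L = (22.200, -28.350). WL is perpendicular to LA, so LA runs at 179.80°; with |LA| = 28.3, A = (-6.1003, -28.251). ∠LAS = 47.8° gives AS at 47.600° from the x-axis; with |AS| = 24.6, S = (10.488, -10.085). AS is perpendicular to SQ, so SQ runs at -42.400°; with |SQ| = 19.1, Q = (24.592, -22.964). Then |KQ| = |Q − K| = 33.647.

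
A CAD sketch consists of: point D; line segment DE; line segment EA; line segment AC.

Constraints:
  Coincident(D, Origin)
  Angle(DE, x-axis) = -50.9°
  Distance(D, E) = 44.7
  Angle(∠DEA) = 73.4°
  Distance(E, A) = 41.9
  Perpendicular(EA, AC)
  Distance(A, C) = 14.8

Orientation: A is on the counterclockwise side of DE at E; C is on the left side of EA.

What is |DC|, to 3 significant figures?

40.4

D is at the origin; DE runs at -50.9° with length 44.7, so E = 44.7·(cos -50.9°, sin -50.9°) = (28.2, -34.7). ∠DEA = 73.4°, so EA runs at -50.9° + (180° − 73.4°) = 55.7° from the x-axis; with |EA| = 41.9, A = E + 41.9·(cos 55.7°, sin 55.7°) = (51.8, -0.0758). EA ⟂ AC; with |AC| = 14.8 on the left of EA, C = A + 14.8·(-0.826, 0.564) = (39.6, 8.26). Then |DC| = |C − D| = 40.4.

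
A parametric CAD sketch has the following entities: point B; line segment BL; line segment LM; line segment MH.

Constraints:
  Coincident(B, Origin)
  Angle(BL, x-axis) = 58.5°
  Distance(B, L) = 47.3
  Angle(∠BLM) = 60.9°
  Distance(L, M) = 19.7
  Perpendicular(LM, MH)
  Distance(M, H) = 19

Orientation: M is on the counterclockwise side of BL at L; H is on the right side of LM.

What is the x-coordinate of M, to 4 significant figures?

5.031

B is at the origin; BL runs at 58.5° with length 47.3, so L = 47.3·(cos 58.5°, sin 58.5°) = (24.71, 40.33). ∠BLM = 60.9°, so LM runs at 58.5° + (180° − 60.9°) = 177.6° from the x-axis; with |LM| = 19.7, M = L + 19.7·(cos 177.6°, sin 177.6°) = (5.031, 41.15). So M.x = 5.031.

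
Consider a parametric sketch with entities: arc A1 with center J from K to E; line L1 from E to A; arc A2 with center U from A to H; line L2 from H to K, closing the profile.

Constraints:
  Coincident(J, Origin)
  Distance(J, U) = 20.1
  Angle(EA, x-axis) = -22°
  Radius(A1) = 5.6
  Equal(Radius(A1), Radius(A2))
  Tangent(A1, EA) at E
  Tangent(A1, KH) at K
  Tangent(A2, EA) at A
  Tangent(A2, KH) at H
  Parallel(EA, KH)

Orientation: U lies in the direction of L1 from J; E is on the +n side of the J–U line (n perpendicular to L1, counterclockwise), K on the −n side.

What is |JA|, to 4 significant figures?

20.87

Tangency of A1 to both parallel lines with radius 5.6 puts E and K at J ± 5.6·n: E = (2.098, 5.192), K = (-2.098, -5.192). Equal radii place A and H the same way about U: A = U + 5.6·n = (20.73, -2.337), H = U − 5.6·n = (16.54, -12.72). Then |JA| = |A − J| = 20.87.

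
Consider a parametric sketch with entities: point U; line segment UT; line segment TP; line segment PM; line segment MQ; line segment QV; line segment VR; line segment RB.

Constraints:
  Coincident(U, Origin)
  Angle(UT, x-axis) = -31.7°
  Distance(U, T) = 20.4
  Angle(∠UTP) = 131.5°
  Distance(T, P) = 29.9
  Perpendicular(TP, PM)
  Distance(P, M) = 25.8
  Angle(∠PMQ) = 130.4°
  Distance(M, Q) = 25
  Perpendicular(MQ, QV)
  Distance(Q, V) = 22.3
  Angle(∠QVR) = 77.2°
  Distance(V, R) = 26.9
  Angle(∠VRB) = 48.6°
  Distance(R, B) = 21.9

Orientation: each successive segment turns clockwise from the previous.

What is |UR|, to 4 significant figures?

33.87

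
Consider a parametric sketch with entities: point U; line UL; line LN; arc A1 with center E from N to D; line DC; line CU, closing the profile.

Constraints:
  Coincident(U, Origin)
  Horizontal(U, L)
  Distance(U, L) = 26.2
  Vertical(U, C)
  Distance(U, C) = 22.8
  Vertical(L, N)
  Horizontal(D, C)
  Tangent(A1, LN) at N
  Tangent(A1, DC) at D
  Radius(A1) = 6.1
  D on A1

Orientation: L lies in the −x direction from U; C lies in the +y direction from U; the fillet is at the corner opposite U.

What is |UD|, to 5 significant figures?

30.395

U is at the origin; UL is horizontal with |UL| = 26.2 and L on the −x side, so L = (-26.200, 0.0000). UC is vertical with |UC| = 22.8 and C on the +y side, so C = (0.0000, 22.800). The virtual corner opposite U is at (-26.200, 22.800). A1 meets LN tangentially, so EN is at right angles to LN and since A1 is tangent to DC there, ED ⟂ DC, with radius 6.1, so the center E sits 6.1 in from both sides at E = (-20.100, 16.700). That places the tangent points at N = (-26.200, 16.700) on LN and D = (-20.100, 22.800) on DC. Then |UD| = |D − U| = 30.395.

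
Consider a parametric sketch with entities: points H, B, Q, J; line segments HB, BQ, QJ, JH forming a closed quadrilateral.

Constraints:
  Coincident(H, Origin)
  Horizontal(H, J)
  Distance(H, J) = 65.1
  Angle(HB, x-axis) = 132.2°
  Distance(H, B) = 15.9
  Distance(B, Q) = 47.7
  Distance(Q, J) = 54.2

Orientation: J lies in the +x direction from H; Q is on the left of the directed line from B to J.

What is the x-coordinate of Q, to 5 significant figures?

28.077

H is at the origin; H and J share the same y with |HJ| = 65.1 and J in +x, so J = (65.1, 0). HB runs at 132.2° with |HB| = 15.9, so B = (-10.680, 11.779). Q is determined by |BQ| = 47.7 and |QJ| = 54.2 together: it lies at the intersection of circle(B, 47.7) and circle(J, 54.2). With |BJ| = 76.690, the foot of the radical line on BJ is 34.027 from B and the perpendicular offset is √(47.7² − 34.027²) = 33.429. Taking the left-of-BJ solution: Q = (28.077, 39.585).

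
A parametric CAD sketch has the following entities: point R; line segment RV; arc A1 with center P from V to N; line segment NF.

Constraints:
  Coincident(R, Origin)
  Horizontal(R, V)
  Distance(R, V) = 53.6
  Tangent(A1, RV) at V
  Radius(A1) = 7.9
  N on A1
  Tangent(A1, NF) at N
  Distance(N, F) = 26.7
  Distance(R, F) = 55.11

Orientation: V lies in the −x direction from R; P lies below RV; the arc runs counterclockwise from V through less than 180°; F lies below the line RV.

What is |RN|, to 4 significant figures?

61.19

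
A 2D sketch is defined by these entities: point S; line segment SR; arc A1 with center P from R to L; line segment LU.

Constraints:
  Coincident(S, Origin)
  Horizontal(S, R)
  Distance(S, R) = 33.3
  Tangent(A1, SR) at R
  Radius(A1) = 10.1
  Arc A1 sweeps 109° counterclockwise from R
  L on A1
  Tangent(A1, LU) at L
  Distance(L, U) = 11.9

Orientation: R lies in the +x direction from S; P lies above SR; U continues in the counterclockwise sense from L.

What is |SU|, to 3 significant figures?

46.1

On A1, R sits at bearing -90° from P; a 109° counterclockwise sweep puts L at bearing 19°, so L = P + 10.1·(cos 19°, sin 19°) = (42.8, 13.4). A1 meets LU tangentially, so PL is at right angles to LU, so LU runs along (−sin 19°, cos 19°); with |LU| = 11.9, U = (39.0, 24.6). Then |SU| = |U − S| = 46.1.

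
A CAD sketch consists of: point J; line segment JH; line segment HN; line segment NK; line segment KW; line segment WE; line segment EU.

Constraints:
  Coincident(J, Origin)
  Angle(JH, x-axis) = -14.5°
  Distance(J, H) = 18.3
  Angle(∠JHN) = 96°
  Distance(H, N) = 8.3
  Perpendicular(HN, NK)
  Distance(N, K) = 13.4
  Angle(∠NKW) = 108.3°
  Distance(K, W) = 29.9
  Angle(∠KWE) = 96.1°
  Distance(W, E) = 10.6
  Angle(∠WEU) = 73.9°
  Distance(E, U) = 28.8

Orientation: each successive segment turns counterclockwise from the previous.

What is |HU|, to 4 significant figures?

9.841

∠KWE = 96.1° gives WE at -44.90° from the x-axis; with |WE| = 10.6, E = (-3.155, -22.90). ∠WEU = 73.9° gives EU at 61.20° from the x-axis; with |EU| = 28.8, U = (10.72, 2.338). Then |HU| = |U − H| = 9.841.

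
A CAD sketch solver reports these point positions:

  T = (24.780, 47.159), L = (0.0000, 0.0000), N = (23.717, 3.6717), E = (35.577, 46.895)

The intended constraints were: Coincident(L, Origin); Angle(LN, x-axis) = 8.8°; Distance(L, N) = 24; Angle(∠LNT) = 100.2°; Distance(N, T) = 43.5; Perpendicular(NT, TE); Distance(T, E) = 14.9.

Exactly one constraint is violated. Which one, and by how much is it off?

Distance(T, E) = 14.9 — off by 4.10.

L = (0.00, 0.00) ✓; LN at 8.800° ✓; |LN| = 24.00 ✓; ∠LNT = 100.2° ✓; |NT| = 43.50 ✓; ∠(NT, TE) = 90.00° ✓; |TE| = 10.80 ✗.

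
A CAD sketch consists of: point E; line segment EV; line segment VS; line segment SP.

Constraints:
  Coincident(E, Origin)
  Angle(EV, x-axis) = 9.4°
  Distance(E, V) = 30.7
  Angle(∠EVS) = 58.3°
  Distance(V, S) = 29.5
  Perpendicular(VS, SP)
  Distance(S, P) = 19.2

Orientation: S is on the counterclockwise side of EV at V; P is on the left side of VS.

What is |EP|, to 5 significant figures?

15.053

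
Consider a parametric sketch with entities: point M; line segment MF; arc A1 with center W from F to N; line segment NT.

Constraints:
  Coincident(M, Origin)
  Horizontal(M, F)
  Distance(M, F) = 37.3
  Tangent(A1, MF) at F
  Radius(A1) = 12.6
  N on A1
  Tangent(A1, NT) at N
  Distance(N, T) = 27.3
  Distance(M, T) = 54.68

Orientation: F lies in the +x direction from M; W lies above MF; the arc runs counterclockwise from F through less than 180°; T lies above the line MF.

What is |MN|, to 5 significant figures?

51.772

M is at the origin; MF is horizontal with |MF| = 37.3 and F on the +x side, so F = (37.300, 0.0000). A1 meets MF tangentially, so WF is at right angles to MF, so W = F + (0, 12.6) = (37.300, 12.600). Since WN ⟂ NT (tangency), |WT| = √(12.6² + 27.3²) = 30.067 regardless of where N sits on A1. So T lies on both circle(M, 54.68) and circle(W, 30.067); the above-MF intersection is T = (34.374, 42.525). N is the foot of the tangent from T: N = (48.172, 18.968).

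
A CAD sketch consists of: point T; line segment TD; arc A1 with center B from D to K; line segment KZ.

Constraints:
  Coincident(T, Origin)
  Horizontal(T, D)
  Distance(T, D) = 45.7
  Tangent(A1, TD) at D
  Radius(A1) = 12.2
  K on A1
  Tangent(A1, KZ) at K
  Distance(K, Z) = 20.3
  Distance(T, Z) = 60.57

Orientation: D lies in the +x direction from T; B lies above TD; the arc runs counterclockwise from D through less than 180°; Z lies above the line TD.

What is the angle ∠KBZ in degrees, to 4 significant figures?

58.99°

T is at the origin; TD is horizontal with |TD| = 45.7 and D on the +x side, so D = (45.70, 0.000). Tangency of A1 to TD means the radius BD is perpendicular to TD, so B = D + (0, 12.2) = (45.70, 12.20). Since BK ⟂ KZ (tangency), |BZ| = √(12.2² + 20.3²) = 23.68 regardless of where K sits on A1. So Z lies on both circle(T, 60.57) and circle(B, 23.68); the above-TD intersection is Z = (48.96, 35.66). K is the foot of the tangent from Z: K = (56.92, 16.98).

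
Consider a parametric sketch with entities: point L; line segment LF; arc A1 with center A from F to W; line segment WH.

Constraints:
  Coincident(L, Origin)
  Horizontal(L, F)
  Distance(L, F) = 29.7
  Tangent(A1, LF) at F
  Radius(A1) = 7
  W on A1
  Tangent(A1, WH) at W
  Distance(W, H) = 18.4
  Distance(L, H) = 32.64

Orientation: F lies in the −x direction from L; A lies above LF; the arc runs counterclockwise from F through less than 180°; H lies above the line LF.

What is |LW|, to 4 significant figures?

23.62

Checks: L.y = 0.00, F.y = 0.00 ✓; |AW| = 7.000 ✓; ∠(AW, WH) = 90.00° ✓; |WH| = 18.40 ✓; |LH| = 32.64 ✓.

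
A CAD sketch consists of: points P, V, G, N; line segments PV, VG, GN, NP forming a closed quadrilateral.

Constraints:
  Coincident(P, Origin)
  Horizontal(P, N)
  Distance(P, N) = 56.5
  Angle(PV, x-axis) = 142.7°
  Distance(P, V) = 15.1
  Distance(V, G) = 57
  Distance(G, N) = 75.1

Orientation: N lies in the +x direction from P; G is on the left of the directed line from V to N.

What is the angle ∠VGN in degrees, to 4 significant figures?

61.30°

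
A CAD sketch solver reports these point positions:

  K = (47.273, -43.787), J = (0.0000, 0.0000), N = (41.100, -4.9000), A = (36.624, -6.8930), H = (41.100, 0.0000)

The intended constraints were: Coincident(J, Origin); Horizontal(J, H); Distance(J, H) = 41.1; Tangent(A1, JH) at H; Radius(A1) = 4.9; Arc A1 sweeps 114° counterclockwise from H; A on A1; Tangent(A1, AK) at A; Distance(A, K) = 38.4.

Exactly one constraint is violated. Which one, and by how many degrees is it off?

Tangent(A1, AK) at A — off by 7.90°.

J = (0.00, 0.00) ✓; J.y = 0.00, H.y = 0.00 ✓; |JH| = 41.10 ✓; ∠(NH, HJ) = 90.00° ✓; |NH| = 4.900 ✓; bearing(N→A) − bearing(N→H) = 114.0° ✓; |NA| = 4.900 ✓; ∠(NA, AK) = 97.90° ✗; |AK| = 38.40 ✓.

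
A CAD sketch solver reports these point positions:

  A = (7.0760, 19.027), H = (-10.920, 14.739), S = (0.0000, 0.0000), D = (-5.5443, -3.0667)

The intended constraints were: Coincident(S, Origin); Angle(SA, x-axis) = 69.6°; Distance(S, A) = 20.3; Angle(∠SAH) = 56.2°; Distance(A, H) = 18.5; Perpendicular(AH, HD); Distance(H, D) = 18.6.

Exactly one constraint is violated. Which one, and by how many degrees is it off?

Perpendicular(AH, HD) — off by 3.40°.

S = (0.00, 0.00) ✓; SA at 69.60° ✓; |SA| = 20.30 ✓; ∠SAH = 56.20° ✓; |AH| = 18.50 ✓; ∠(AH, HD) = 93.40° ✗; |HD| = 18.60 ✓.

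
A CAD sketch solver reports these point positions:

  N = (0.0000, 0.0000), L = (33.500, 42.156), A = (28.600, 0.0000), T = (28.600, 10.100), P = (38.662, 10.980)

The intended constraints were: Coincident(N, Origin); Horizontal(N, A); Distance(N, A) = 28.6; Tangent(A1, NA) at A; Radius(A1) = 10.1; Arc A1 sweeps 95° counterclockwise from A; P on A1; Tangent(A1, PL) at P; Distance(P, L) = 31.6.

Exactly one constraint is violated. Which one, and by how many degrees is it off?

Tangent(A1, PL) at P — off by 4.40°.

N = (0.00, 0.00) ✓; N.y = 0.00, A.y = 0.00 ✓; |NA| = 28.60 ✓; ∠(TA, AN) = 90.00° ✓; |TA| = 10.10 ✓; bearing(T→P) − bearing(T→A) = 95.00° ✓; |TP| = 10.10 ✓; ∠(TP, PL) = 85.60° ✗; |PL| = 31.60 ✓.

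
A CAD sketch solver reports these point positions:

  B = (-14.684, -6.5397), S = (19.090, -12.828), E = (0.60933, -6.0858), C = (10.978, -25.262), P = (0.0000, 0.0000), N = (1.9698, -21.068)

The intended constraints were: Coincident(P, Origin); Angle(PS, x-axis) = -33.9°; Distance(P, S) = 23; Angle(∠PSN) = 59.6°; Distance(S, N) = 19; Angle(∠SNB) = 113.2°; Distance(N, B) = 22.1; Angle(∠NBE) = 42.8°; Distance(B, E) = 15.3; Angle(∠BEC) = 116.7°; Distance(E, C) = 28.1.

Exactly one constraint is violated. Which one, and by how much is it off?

Distance(E, C) = 28.1 — off by 6.30.

P = (0.00, 0.00) ✓; PS at -33.90° ✓; |PS| = 23.00 ✓; ∠PSN = 59.60° ✓; |SN| = 19.00 ✓; ∠SNB = 113.2° ✓; |NB| = 22.10 ✓; ∠NBE = 42.80° ✓; |BE| = 15.30 ✓; ∠BEC = 116.7° ✓; |EC| = 21.80 ✗.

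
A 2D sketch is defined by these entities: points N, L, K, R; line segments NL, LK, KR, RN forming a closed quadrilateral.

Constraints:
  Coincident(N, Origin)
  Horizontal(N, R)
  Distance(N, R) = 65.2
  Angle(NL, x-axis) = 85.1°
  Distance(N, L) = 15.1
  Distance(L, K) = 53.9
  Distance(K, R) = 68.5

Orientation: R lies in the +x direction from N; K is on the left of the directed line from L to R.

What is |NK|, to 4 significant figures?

67.48

N is at the origin; N and R share the same y with |NR| = 65.2 and R in +x, so R = (65.2, 0). NL runs at 85.1° with |NL| = 15.1, so L = (1.290, 15.04). K is determined by |LK| = 53.9 and |KR| = 68.5 together: it lies at the intersection of circle(L, 53.9) and circle(R, 68.5). With |LR| = 65.66, the foot of the radical line on LR is 19.22 from L and the perpendicular offset is √(53.9² − 19.22²) = 50.36. Taking the left-of-LR solution: K = (31.54, 59.66).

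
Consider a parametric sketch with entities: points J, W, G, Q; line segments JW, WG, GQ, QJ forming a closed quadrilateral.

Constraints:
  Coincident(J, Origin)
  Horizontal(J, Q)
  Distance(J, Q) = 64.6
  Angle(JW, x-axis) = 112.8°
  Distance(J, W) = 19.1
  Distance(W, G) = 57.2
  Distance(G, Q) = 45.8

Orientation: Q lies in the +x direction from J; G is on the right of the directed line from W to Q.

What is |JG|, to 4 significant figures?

39.10

Checks: |WG| = 57.20 ✓; |GQ| = 45.80 ✓.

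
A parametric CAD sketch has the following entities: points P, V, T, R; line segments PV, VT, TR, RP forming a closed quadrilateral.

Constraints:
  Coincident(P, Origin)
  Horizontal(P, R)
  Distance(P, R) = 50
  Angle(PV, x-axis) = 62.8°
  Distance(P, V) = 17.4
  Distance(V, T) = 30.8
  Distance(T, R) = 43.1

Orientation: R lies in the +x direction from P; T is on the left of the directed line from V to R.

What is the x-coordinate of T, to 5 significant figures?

29.217

Checks: |VT| = 30.80 ✓; |TR| = 43.10 ✓.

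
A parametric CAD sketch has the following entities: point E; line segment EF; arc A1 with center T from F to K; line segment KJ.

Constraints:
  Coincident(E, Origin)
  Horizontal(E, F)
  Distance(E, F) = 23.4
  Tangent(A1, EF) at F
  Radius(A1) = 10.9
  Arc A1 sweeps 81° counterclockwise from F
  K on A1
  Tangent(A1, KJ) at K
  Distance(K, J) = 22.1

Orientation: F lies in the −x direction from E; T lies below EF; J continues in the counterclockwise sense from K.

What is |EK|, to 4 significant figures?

35.38

E is at the origin; EF is horizontal with |EF| = 23.4 and F on the −x side, so F = (-23.40, 0.000). The tangent condition forces TF to be normal to EF, so T = F + (0, -10.9) = (-23.40, -10.90). On A1, F sits at bearing 90° from T; an 81° counterclockwise sweep puts K at bearing 171°, so K = T + 10.9·(cos 171°, sin 171°) = (-34.17, -9.195). Then |EK| = |K − E| = 35.38.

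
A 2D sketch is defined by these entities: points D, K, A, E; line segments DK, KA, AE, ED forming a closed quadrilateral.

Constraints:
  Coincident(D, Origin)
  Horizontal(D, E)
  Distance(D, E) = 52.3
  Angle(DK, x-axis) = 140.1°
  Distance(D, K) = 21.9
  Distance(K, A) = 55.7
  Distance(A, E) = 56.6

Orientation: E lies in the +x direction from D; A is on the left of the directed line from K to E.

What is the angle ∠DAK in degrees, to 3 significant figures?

22.6°

Checks: DK at 140.1° ✓; |KA| = 55.70 ✓; |AE| = 56.60 ✓.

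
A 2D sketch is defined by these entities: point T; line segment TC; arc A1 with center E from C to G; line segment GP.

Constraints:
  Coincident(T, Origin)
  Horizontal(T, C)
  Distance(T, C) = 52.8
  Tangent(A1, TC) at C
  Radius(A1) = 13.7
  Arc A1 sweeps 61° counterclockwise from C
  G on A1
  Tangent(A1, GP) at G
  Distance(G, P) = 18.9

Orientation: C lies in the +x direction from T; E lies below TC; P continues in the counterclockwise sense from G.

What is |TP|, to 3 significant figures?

39.5

T is at the origin; TC is horizontal with |TC| = 52.8 and C on the +x side, so C = (52.8, 0.00). The tangent condition forces EC to be normal to TC, so E = C + (0, -13.7) = (52.8, -13.7). On A1, C sits at bearing 90° from E; a 61° counterclockwise sweep puts G at bearing 151°, so G = E + 13.7·(cos 151°, sin 151°) = (40.8, -7.06). Since A1 is tangent to GP there, EG ⟂ GP, so GP runs along (−sin 151°, cos 151°); with |GP| = 18.9, P = (31.7, -23.6). Then |TP| = |P − T| = 39.5.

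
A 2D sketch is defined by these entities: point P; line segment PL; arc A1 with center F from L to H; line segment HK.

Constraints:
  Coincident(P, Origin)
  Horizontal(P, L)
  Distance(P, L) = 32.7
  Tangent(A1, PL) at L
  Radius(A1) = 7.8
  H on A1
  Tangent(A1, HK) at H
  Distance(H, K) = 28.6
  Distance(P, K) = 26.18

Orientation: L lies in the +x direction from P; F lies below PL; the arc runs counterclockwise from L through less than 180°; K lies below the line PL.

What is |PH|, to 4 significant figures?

26.85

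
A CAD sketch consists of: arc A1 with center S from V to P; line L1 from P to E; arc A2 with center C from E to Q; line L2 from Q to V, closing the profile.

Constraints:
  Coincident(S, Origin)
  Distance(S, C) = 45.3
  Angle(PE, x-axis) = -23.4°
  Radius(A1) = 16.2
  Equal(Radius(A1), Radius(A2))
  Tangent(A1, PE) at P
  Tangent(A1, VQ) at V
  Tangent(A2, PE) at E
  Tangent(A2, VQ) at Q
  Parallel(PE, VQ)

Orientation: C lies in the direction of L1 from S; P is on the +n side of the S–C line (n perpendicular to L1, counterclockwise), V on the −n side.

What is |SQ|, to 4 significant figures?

48.11

Tangency of A1 to both parallel lines with radius 16.2 puts P and V at S ± 16.2·n: P = (6.434, 14.87), V = (-6.434, -14.87). Equal radii place E and Q the same way about C: E = C + 16.2·n = (48.01, -3.123), Q = C − 16.2·n = (35.14, -32.86). Then |SQ| = |Q − S| = 48.11.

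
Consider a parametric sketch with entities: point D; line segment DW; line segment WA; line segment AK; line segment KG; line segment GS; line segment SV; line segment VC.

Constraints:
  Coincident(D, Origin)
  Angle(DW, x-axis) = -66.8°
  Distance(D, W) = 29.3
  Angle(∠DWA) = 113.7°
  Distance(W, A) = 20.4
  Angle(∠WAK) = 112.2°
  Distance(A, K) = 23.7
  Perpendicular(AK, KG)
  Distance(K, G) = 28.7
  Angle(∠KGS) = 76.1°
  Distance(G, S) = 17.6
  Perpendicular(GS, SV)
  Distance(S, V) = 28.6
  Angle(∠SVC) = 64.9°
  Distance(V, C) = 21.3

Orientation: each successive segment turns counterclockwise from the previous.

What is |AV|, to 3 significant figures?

13.9

∠KGS = 76.1° gives GS at -98.8° from the x-axis; with |GS| = 17.6, S = (11.9, -11.6). GS ⟂ SV, so SV runs at -8.80°; with |SV| = 28.6, V = (40.2, -15.9). Then |AV| = |V − A| = 13.9.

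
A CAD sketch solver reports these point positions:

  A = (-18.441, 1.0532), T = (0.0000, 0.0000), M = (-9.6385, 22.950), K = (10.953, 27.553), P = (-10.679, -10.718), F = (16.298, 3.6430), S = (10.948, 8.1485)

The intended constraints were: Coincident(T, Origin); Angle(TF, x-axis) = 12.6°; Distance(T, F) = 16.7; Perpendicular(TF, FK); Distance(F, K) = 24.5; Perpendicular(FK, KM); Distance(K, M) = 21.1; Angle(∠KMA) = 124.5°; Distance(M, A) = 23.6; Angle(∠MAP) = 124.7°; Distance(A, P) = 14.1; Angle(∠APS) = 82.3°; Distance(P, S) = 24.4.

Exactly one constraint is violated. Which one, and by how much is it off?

Distance(P, S) = 24.4 — off by 4.30.

T = (0.00, 0.00) ✓; TF at 12.60° ✓; |TF| = 16.70 ✓; ∠(TF, FK) = 90.00° ✓; |FK| = 24.50 ✓; ∠(FK, KM) = 90.00° ✓; |KM| = 21.10 ✓; ∠KMA = 124.5° ✓; |MA| = 23.60 ✓; ∠MAP = 124.7° ✓; |AP| = 14.10 ✓; ∠APS = 82.30° ✓; |PS| = 28.70 ✗.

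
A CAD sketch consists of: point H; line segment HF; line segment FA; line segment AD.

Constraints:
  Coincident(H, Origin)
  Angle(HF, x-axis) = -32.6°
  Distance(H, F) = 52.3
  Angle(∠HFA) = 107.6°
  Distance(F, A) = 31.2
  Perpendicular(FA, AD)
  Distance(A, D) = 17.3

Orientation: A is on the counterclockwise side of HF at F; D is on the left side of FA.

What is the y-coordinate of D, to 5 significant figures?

5.0850

∠HFA = 107.6°, so FA runs at -32.6° + (180° − 107.6°) = 39.800° from the x-axis; with |FA| = 31.2, A = F + 31.2·(cos 39.800°, sin 39.800°) = (68.031, -8.2063). FA ⟂ AD; with |AD| = 17.3 on the left of FA, D = A + 17.3·(-0.64011, 0.76828) = (56.957, 5.0850). So D.y = 5.0850.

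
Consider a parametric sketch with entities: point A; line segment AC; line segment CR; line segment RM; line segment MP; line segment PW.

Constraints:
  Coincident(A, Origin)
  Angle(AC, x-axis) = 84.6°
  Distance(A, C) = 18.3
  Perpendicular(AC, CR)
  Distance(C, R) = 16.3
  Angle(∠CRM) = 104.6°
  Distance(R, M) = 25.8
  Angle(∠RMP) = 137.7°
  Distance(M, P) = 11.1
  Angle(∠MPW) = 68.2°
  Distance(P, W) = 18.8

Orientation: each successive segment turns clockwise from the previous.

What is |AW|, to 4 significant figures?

5.862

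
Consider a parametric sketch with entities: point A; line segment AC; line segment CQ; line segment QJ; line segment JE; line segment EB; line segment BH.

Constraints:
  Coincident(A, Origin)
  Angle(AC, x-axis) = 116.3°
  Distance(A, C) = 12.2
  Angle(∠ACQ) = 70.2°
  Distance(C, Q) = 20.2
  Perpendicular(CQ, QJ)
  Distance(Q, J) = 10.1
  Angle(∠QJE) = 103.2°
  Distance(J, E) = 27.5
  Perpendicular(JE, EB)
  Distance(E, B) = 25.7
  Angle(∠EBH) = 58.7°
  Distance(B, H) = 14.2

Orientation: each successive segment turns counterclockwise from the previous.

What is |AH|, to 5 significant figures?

16.007

JE ⟂ EB, so EB runs at 122.90°; with |EB| = 25.7, B = (-3.0047, 25.894). ∠EBH = 58.7° gives BH at -115.80° from the x-axis; with |BH| = 14.2, H = (-9.1849, 13.110). Then |AH| = |H − A| = 16.007.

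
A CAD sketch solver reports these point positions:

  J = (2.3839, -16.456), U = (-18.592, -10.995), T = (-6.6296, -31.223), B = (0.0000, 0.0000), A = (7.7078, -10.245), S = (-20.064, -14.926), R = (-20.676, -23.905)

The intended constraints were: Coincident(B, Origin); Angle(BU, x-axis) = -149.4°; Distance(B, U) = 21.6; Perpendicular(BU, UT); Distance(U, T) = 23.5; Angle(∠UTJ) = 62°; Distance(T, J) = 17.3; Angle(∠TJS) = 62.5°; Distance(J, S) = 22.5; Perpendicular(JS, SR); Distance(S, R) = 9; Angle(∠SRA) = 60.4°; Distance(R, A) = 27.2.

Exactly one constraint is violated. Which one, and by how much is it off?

Distance(R, A) = 27.2 — off by 4.30.

B = (0.00, 0.00) ✓; BU at -149.4° ✓; |BU| = 21.60 ✓; ∠(BU, UT) = 90.00° ✓; |UT| = 23.50 ✓; ∠UTJ = 62.00° ✓; |TJ| = 17.30 ✓; ∠TJS = 62.50° ✓; |JS| = 22.50 ✓; ∠(JS, SR) = 90.00° ✓; |SR| = 9.000 ✓; ∠SRA = 60.40° ✓; |RA| = 31.50 ✗.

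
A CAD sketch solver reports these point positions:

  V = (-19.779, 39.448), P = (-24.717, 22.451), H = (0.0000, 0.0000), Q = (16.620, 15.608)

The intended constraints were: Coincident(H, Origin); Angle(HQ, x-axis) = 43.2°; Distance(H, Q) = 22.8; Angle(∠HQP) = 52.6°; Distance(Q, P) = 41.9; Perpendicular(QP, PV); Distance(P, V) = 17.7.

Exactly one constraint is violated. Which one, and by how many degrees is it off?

Perpendicular(QP, PV) — off by 6.80°.

H = (0.00, 0.00) ✓; HQ at 43.20° ✓; |HQ| = 22.80 ✓; ∠HQP = 52.60° ✓; |QP| = 41.90 ✓; ∠(QP, PV) = 96.80° ✗; |PV| = 17.70 ✓.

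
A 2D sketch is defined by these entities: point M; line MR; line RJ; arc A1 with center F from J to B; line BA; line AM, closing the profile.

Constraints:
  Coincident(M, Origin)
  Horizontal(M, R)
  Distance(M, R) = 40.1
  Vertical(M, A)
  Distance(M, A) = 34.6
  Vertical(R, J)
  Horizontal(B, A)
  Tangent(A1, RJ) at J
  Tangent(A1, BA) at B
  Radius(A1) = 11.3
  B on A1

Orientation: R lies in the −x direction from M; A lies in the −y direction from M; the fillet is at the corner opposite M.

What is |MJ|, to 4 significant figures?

46.38

M is at the origin; MR is horizontal with |MR| = 40.1 and R on the −x side, so R = (-40.10, 0.000). M and A share the same x with |MA| = 34.6 and A on the −y side, so A = (0.000, -34.60). The virtual corner opposite M is at (-40.10, -34.60). A1 meets RJ tangentially, so FJ is at right angles to RJ and A1 meets BA tangentially, so FB is at right angles to BA, with radius 11.3, so the center F sits 11.3 in from both sides at F = (-28.80, -23.30). That places the tangent points at J = (-40.10, -23.30) on RJ and B = (-28.80, -34.60) on BA. Then |MJ| = |J − M| = 46.38.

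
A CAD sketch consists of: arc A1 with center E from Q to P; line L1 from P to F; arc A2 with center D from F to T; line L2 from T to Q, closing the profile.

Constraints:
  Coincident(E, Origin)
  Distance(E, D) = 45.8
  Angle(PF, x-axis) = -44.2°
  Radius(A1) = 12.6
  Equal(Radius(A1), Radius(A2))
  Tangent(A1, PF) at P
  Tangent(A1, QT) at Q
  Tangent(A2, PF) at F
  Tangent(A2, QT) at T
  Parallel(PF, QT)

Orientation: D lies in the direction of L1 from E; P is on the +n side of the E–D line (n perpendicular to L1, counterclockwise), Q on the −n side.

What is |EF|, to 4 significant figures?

47.50

The slot axis is L1's direction at -44.2°, so u = (cos -44.2°, sin -44.2°) = (0.7169, -0.6972) and n = (−sin -44.2°, cos -44.2°) = (0.6972, 0.7169). E is at the origin and D lies 45.8 along u from E, so D = 45.8·u = (32.83, -31.93). Tangency of A1 to both parallel lines with radius 12.6 puts P and Q at E ± 12.6·n: P = (8.784, 9.033), Q = (-8.784, -9.033). Equal radii place F and T the same way about D: F = D + 12.6·n = (41.62, -22.90), T = D − 12.6·n = (24.05, -40.96). Then |EF| = |F − E| = 47.50.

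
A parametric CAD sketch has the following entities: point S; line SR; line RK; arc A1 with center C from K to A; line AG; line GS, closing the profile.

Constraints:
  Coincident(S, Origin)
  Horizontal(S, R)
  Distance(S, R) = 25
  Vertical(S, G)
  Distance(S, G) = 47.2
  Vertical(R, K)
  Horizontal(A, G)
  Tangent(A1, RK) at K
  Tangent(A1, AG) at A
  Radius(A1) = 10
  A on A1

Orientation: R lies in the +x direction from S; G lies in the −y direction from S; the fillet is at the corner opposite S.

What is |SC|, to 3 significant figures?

40.1

S and G share the same x with |SG| = 47.2 and G on the −y side, so G = (0.00, -47.2). The virtual corner opposite S is at (25.0, -47.2). The tangent condition forces CK to be normal to RK and since A1 is tangent to AG there, CA ⟂ AG, with radius 10.0, so the center C sits 10.0 in from both sides at C = (15.0, -37.2). Then |SC| = |C − S| = 40.1.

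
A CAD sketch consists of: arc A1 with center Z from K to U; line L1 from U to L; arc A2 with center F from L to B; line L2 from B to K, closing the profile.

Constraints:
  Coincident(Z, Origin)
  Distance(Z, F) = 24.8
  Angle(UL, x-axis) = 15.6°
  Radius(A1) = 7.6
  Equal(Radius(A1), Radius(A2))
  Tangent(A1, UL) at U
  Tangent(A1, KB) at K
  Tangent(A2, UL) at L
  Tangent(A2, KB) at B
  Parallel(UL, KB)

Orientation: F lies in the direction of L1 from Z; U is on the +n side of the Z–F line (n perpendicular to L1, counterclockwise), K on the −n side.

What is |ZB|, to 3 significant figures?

25.9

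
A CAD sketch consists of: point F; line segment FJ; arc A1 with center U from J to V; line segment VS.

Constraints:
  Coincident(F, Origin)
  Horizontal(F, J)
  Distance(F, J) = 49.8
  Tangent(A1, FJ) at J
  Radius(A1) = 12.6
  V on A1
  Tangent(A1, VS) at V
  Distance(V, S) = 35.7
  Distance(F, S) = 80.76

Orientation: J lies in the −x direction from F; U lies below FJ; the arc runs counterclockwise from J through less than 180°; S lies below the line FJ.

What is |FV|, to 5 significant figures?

63.380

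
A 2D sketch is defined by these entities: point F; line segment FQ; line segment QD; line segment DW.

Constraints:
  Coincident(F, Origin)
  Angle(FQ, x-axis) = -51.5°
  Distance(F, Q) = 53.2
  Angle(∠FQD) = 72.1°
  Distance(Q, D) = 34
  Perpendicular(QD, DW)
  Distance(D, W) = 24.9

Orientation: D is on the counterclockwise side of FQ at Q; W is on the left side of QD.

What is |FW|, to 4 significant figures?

31.20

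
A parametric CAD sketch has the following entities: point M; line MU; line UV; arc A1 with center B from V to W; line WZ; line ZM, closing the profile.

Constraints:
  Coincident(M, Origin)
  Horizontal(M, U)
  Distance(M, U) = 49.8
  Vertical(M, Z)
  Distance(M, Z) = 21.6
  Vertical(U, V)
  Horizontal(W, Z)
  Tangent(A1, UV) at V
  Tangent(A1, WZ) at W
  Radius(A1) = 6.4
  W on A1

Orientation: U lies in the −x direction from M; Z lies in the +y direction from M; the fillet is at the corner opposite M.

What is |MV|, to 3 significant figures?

52.1

M is at the origin; M and U share the same y with |MU| = 49.8 and U on the −x side, so U = (-49.8, 0.00). MZ is vertical with |MZ| = 21.6 and Z on the +y side, so Z = (0.00, 21.6). The virtual corner opposite M is at (-49.8, 21.6). Tangency of A1 to UV means the radius BV is perpendicular to UV and since A1 is tangent to WZ there, BW ⟂ WZ, with radius 6.4, so the center B sits 6.4 in from both sides at B = (-43.4, 15.2). That places the tangent points at V = (-49.8, 15.2) on UV and W = (-43.4, 21.6) on WZ. Then |MV| = |V − M| = 52.1.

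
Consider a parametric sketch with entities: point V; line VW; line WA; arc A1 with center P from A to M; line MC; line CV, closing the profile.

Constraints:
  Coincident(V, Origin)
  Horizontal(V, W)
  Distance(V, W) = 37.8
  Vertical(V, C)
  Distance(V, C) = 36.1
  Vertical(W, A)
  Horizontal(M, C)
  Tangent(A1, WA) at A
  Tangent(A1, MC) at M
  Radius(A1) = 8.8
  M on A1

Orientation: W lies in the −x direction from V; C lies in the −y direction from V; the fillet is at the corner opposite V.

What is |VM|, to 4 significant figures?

46.31

V is at the origin; VW is horizontal with |VW| = 37.8 and W on the −x side, so W = (-37.80, 0.000). V and C share the same x with |VC| = 36.1 and C on the −y side, so C = (0.000, -36.10). The virtual corner opposite V is at (-37.80, -36.10). A1 meets WA tangentially, so PA is at right angles to WA and since A1 is tangent to MC there, PM ⟂ MC, with radius 8.8, so the center P sits 8.8 in from both sides at P = (-29.00, -27.30). That places the tangent points at A = (-37.80, -27.30) on WA and M = (-29.00, -36.10) on MC. Then |VM| = |M − V| = 46.31.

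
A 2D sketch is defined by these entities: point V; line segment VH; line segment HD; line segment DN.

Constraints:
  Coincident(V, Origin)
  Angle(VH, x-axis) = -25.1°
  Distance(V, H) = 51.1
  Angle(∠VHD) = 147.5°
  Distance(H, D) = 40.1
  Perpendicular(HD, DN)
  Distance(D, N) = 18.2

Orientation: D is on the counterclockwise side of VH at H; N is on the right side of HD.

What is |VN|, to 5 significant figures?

94.901

V is at the origin; VH runs at -25.1° with length 51.1, so H = 51.1·(cos -25.1°, sin -25.1°) = (46.275, -21.677). ∠VHD = 147.5°, so HD runs at -25.1° + (180° − 147.5°) = 7.4000° from the x-axis; with |HD| = 40.1, D = H + 40.1·(cos 7.4000°, sin 7.4000°) = (86.041, -16.512). HD ⟂ DN; with |DN| = 18.2 on the right of HD, N = D + 18.2·(0.12880, -0.99167) = (88.385, -34.560). Then |VN| = |N − V| = 94.901.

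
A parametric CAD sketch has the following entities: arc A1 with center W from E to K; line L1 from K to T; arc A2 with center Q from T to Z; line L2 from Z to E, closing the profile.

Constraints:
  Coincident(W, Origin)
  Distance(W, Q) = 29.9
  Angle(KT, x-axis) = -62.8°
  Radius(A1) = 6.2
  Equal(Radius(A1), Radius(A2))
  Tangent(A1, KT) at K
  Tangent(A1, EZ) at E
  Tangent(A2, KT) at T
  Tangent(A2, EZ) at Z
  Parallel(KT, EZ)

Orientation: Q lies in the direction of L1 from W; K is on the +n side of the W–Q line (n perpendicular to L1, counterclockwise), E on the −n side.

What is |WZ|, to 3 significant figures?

30.5

The slot axis is L1's direction at -62.8°, so u = (cos -62.8°, sin -62.8°) = (0.457, -0.889) and n = (−sin -62.8°, cos -62.8°) = (0.889, 0.457). W is at the origin and Q lies 29.9 along u from W, so Q = 29.9·u = (13.7, -26.6). Tangency of A1 to both parallel lines with radius 6.2 puts K and E at W ± 6.2·n: K = (5.51, 2.83), E = (-5.51, -2.83). Equal radii place T and Z the same way about Q: T = Q + 6.2·n = (19.2, -23.8), Z = Q − 6.2·n = (8.15, -29.4). Then |WZ| = |Z − W| = 30.5.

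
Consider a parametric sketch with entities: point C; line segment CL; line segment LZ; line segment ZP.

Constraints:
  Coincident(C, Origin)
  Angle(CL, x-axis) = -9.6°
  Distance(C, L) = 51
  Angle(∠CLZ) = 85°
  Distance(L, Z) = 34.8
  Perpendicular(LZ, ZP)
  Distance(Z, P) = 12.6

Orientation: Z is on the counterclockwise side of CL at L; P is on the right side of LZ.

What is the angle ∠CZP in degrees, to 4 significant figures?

149.1°

C is at the origin; CL runs at -9.6° with length 51.0, so L = 51.0·(cos -9.6°, sin -9.6°) = (50.29, -8.505). ∠CLZ = 85.0°, so LZ runs at -9.6° + (180° − 85.0°) = 85.40° from the x-axis; with |LZ| = 34.8, Z = L + 34.8·(cos 85.40°, sin 85.40°) = (53.08, 26.18). LZ is perpendicular to ZP; with |ZP| = 12.6 on the right of LZ, P = Z + 12.6·(0.9968, -0.08020) = (65.64, 25.17). Then cos ∠CZP = ZC·ZP / (|ZC||ZP|), giving 149.1°.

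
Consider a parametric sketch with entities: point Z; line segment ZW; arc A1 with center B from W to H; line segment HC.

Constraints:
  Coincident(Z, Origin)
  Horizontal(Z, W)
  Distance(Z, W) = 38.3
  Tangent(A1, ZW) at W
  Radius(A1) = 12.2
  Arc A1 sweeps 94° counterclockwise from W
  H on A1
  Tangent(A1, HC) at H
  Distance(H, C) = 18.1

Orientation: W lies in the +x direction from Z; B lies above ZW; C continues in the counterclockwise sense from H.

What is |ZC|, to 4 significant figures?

58.22

On A1, W sits at bearing -90° from B; a 94° counterclockwise sweep puts H at bearing 4°, so H = B + 12.2·(cos 4°, sin 4°) = (50.47, 13.05). Tangency of A1 to HC means the radius BH is perpendicular to HC, so HC runs along (−sin 4°, cos 4°); with |HC| = 18.1, C = (49.21, 31.11). Then |ZC| = |C − Z| = 58.22.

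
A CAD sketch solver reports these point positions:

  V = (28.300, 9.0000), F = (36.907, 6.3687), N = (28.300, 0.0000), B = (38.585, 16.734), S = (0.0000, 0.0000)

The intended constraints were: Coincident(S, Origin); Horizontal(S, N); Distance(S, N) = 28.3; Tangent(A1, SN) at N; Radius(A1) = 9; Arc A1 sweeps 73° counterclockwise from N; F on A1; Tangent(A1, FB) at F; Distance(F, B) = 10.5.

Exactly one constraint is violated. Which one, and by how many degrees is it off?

Tangent(A1, FB) at F — off by 7.80°.

S = (0.00, 0.00) ✓; S.y = 0.00, N.y = 0.00 ✓; |SN| = 28.30 ✓; ∠(VN, NS) = 90.00° ✓; |VN| = 9.000 ✓; bearing(V→F) − bearing(V→N) = 73.00° ✓; |VF| = 9.000 ✓; ∠(VF, FB) = 82.20° ✗; |FB| = 10.50 ✓.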